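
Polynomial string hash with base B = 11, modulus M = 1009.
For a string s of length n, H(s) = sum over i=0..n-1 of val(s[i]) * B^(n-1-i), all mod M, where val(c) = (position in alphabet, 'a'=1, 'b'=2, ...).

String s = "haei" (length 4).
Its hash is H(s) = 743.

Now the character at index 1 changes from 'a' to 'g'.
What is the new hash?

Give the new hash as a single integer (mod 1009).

val('a') = 1, val('g') = 7
Position k = 1, exponent = n-1-k = 2
B^2 mod M = 11^2 mod 1009 = 121
Delta = (7 - 1) * 121 mod 1009 = 726
New hash = (743 + 726) mod 1009 = 460

Answer: 460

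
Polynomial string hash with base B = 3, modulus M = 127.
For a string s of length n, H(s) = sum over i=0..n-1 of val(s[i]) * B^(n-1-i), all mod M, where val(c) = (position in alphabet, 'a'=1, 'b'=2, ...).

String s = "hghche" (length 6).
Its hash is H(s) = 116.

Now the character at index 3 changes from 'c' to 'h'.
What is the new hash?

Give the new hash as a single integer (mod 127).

val('c') = 3, val('h') = 8
Position k = 3, exponent = n-1-k = 2
B^2 mod M = 3^2 mod 127 = 9
Delta = (8 - 3) * 9 mod 127 = 45
New hash = (116 + 45) mod 127 = 34

Answer: 34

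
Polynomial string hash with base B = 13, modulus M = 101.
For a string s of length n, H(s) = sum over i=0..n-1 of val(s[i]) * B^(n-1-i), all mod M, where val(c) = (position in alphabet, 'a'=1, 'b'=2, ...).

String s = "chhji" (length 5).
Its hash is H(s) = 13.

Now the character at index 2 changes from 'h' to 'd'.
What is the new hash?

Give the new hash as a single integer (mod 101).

val('h') = 8, val('d') = 4
Position k = 2, exponent = n-1-k = 2
B^2 mod M = 13^2 mod 101 = 68
Delta = (4 - 8) * 68 mod 101 = 31
New hash = (13 + 31) mod 101 = 44

Answer: 44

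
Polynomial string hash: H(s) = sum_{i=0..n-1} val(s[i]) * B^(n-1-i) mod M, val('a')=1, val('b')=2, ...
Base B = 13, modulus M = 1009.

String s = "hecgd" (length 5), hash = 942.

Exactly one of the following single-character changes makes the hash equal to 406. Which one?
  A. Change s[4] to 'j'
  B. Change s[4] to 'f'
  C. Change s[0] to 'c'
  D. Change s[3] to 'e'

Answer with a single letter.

Answer: C

Derivation:
Option A: s[4]='d'->'j', delta=(10-4)*13^0 mod 1009 = 6, hash=942+6 mod 1009 = 948
Option B: s[4]='d'->'f', delta=(6-4)*13^0 mod 1009 = 2, hash=942+2 mod 1009 = 944
Option C: s[0]='h'->'c', delta=(3-8)*13^4 mod 1009 = 473, hash=942+473 mod 1009 = 406 <-- target
Option D: s[3]='g'->'e', delta=(5-7)*13^1 mod 1009 = 983, hash=942+983 mod 1009 = 916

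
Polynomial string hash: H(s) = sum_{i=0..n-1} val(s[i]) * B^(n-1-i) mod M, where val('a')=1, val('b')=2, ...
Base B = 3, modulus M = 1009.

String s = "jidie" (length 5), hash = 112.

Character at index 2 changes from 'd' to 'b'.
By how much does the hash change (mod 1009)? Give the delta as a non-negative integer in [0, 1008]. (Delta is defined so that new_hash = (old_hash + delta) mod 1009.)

Answer: 991

Derivation:
Delta formula: (val(new) - val(old)) * B^(n-1-k) mod M
  val('b') - val('d') = 2 - 4 = -2
  B^(n-1-k) = 3^2 mod 1009 = 9
  Delta = -2 * 9 mod 1009 = 991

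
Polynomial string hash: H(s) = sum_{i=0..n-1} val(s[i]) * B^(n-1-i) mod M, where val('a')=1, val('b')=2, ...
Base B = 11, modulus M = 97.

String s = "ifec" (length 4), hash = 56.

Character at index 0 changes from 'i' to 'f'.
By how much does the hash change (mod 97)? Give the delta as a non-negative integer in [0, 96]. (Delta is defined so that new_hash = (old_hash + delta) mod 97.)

Delta formula: (val(new) - val(old)) * B^(n-1-k) mod M
  val('f') - val('i') = 6 - 9 = -3
  B^(n-1-k) = 11^3 mod 97 = 70
  Delta = -3 * 70 mod 97 = 81

Answer: 81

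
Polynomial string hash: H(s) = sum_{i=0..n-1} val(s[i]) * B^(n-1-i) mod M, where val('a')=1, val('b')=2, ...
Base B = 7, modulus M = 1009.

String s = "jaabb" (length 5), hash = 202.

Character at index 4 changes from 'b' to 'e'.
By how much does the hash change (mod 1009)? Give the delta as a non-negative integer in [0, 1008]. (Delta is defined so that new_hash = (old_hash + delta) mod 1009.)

Answer: 3

Derivation:
Delta formula: (val(new) - val(old)) * B^(n-1-k) mod M
  val('e') - val('b') = 5 - 2 = 3
  B^(n-1-k) = 7^0 mod 1009 = 1
  Delta = 3 * 1 mod 1009 = 3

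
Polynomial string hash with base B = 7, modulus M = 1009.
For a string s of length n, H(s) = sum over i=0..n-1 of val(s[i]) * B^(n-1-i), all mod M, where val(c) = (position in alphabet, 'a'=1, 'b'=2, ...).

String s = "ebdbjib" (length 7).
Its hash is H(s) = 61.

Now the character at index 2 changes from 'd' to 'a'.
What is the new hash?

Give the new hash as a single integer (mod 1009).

Answer: 930

Derivation:
val('d') = 4, val('a') = 1
Position k = 2, exponent = n-1-k = 4
B^4 mod M = 7^4 mod 1009 = 383
Delta = (1 - 4) * 383 mod 1009 = 869
New hash = (61 + 869) mod 1009 = 930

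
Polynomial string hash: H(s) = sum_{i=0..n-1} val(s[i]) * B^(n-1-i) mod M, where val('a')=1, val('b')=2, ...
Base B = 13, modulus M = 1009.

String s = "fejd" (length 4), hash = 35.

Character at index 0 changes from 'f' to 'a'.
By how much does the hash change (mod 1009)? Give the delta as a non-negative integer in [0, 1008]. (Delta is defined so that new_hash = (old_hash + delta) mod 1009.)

Answer: 114

Derivation:
Delta formula: (val(new) - val(old)) * B^(n-1-k) mod M
  val('a') - val('f') = 1 - 6 = -5
  B^(n-1-k) = 13^3 mod 1009 = 179
  Delta = -5 * 179 mod 1009 = 114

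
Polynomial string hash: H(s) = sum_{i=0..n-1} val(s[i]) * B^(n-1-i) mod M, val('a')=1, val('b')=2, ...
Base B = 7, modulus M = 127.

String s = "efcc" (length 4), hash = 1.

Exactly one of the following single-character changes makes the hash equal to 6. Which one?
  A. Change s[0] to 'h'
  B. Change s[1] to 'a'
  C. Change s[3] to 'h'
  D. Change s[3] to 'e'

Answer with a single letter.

Answer: C

Derivation:
Option A: s[0]='e'->'h', delta=(8-5)*7^3 mod 127 = 13, hash=1+13 mod 127 = 14
Option B: s[1]='f'->'a', delta=(1-6)*7^2 mod 127 = 9, hash=1+9 mod 127 = 10
Option C: s[3]='c'->'h', delta=(8-3)*7^0 mod 127 = 5, hash=1+5 mod 127 = 6 <-- target
Option D: s[3]='c'->'e', delta=(5-3)*7^0 mod 127 = 2, hash=1+2 mod 127 = 3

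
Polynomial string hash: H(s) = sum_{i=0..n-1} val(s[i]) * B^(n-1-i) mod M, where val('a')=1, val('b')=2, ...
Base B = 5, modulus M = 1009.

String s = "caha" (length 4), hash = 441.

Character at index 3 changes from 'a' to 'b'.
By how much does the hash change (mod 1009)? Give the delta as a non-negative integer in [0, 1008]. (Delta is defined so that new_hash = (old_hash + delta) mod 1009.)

Answer: 1

Derivation:
Delta formula: (val(new) - val(old)) * B^(n-1-k) mod M
  val('b') - val('a') = 2 - 1 = 1
  B^(n-1-k) = 5^0 mod 1009 = 1
  Delta = 1 * 1 mod 1009 = 1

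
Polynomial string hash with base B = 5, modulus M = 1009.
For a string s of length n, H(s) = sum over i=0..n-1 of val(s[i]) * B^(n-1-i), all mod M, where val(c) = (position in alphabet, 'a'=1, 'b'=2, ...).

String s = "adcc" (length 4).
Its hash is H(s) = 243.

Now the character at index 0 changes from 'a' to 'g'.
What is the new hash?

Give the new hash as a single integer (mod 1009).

val('a') = 1, val('g') = 7
Position k = 0, exponent = n-1-k = 3
B^3 mod M = 5^3 mod 1009 = 125
Delta = (7 - 1) * 125 mod 1009 = 750
New hash = (243 + 750) mod 1009 = 993

Answer: 993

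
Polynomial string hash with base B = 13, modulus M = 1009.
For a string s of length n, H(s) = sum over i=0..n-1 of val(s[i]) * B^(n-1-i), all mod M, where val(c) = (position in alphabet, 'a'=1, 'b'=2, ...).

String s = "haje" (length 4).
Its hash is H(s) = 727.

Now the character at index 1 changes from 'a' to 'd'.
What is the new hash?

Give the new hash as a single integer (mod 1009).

val('a') = 1, val('d') = 4
Position k = 1, exponent = n-1-k = 2
B^2 mod M = 13^2 mod 1009 = 169
Delta = (4 - 1) * 169 mod 1009 = 507
New hash = (727 + 507) mod 1009 = 225

Answer: 225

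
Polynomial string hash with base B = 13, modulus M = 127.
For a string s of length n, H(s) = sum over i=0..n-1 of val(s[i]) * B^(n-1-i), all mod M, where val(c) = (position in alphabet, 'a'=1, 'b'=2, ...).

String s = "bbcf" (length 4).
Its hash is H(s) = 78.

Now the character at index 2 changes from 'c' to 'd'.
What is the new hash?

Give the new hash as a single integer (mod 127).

Answer: 91

Derivation:
val('c') = 3, val('d') = 4
Position k = 2, exponent = n-1-k = 1
B^1 mod M = 13^1 mod 127 = 13
Delta = (4 - 3) * 13 mod 127 = 13
New hash = (78 + 13) mod 127 = 91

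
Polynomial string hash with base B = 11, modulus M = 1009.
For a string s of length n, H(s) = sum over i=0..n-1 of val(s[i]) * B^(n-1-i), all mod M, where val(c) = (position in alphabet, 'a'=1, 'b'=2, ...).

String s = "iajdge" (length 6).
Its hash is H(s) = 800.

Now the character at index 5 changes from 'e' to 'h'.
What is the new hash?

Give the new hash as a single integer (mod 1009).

Answer: 803

Derivation:
val('e') = 5, val('h') = 8
Position k = 5, exponent = n-1-k = 0
B^0 mod M = 11^0 mod 1009 = 1
Delta = (8 - 5) * 1 mod 1009 = 3
New hash = (800 + 3) mod 1009 = 803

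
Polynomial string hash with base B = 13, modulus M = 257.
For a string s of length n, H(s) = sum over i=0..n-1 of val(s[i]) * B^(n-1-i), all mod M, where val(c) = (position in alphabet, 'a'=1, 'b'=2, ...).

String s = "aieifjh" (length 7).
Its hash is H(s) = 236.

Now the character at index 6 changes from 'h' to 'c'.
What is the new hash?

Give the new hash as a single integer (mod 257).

Answer: 231

Derivation:
val('h') = 8, val('c') = 3
Position k = 6, exponent = n-1-k = 0
B^0 mod M = 13^0 mod 257 = 1
Delta = (3 - 8) * 1 mod 257 = 252
New hash = (236 + 252) mod 257 = 231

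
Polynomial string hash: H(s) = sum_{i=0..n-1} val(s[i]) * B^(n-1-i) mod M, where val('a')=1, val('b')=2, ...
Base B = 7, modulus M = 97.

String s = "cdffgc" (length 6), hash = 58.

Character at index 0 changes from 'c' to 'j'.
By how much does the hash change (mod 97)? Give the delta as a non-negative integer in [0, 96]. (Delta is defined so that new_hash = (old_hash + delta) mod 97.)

Delta formula: (val(new) - val(old)) * B^(n-1-k) mod M
  val('j') - val('c') = 10 - 3 = 7
  B^(n-1-k) = 7^5 mod 97 = 26
  Delta = 7 * 26 mod 97 = 85

Answer: 85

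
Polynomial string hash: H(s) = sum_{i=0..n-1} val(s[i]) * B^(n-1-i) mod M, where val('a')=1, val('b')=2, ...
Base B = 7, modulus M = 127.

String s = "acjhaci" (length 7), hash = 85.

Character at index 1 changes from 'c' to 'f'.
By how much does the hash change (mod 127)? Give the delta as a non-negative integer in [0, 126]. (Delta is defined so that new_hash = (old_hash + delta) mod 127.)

Answer: 2

Derivation:
Delta formula: (val(new) - val(old)) * B^(n-1-k) mod M
  val('f') - val('c') = 6 - 3 = 3
  B^(n-1-k) = 7^5 mod 127 = 43
  Delta = 3 * 43 mod 127 = 2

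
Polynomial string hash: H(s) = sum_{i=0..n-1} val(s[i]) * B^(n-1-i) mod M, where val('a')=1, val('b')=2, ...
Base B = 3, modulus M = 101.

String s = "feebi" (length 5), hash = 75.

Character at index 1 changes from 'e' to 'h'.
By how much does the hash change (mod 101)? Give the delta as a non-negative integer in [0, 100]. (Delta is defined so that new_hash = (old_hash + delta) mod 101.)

Delta formula: (val(new) - val(old)) * B^(n-1-k) mod M
  val('h') - val('e') = 8 - 5 = 3
  B^(n-1-k) = 3^3 mod 101 = 27
  Delta = 3 * 27 mod 101 = 81

Answer: 81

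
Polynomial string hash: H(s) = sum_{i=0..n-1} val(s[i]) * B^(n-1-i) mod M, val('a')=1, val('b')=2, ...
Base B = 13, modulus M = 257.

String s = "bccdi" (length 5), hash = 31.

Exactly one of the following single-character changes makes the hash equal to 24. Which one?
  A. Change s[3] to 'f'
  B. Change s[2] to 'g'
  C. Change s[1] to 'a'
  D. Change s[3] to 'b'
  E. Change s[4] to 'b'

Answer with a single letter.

Answer: E

Derivation:
Option A: s[3]='d'->'f', delta=(6-4)*13^1 mod 257 = 26, hash=31+26 mod 257 = 57
Option B: s[2]='c'->'g', delta=(7-3)*13^2 mod 257 = 162, hash=31+162 mod 257 = 193
Option C: s[1]='c'->'a', delta=(1-3)*13^3 mod 257 = 232, hash=31+232 mod 257 = 6
Option D: s[3]='d'->'b', delta=(2-4)*13^1 mod 257 = 231, hash=31+231 mod 257 = 5
Option E: s[4]='i'->'b', delta=(2-9)*13^0 mod 257 = 250, hash=31+250 mod 257 = 24 <-- target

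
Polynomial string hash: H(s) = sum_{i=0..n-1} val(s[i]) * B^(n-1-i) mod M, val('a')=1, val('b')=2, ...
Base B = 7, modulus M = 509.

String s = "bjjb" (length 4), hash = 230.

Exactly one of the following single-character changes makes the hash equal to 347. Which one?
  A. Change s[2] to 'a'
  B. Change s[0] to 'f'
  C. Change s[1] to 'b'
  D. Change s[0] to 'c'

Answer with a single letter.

Option A: s[2]='j'->'a', delta=(1-10)*7^1 mod 509 = 446, hash=230+446 mod 509 = 167
Option B: s[0]='b'->'f', delta=(6-2)*7^3 mod 509 = 354, hash=230+354 mod 509 = 75
Option C: s[1]='j'->'b', delta=(2-10)*7^2 mod 509 = 117, hash=230+117 mod 509 = 347 <-- target
Option D: s[0]='b'->'c', delta=(3-2)*7^3 mod 509 = 343, hash=230+343 mod 509 = 64

Answer: C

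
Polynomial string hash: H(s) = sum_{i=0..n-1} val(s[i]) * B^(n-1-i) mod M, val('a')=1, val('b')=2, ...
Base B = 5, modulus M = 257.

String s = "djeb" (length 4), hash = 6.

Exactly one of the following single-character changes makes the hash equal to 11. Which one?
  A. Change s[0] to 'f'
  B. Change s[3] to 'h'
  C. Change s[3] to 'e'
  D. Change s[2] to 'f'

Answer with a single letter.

Option A: s[0]='d'->'f', delta=(6-4)*5^3 mod 257 = 250, hash=6+250 mod 257 = 256
Option B: s[3]='b'->'h', delta=(8-2)*5^0 mod 257 = 6, hash=6+6 mod 257 = 12
Option C: s[3]='b'->'e', delta=(5-2)*5^0 mod 257 = 3, hash=6+3 mod 257 = 9
Option D: s[2]='e'->'f', delta=(6-5)*5^1 mod 257 = 5, hash=6+5 mod 257 = 11 <-- target

Answer: D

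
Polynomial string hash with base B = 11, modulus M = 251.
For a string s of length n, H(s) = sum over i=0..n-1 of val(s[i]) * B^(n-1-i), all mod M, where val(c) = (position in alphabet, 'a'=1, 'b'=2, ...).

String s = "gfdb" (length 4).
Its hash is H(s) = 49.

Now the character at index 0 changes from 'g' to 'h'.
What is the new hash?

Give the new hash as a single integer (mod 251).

val('g') = 7, val('h') = 8
Position k = 0, exponent = n-1-k = 3
B^3 mod M = 11^3 mod 251 = 76
Delta = (8 - 7) * 76 mod 251 = 76
New hash = (49 + 76) mod 251 = 125

Answer: 125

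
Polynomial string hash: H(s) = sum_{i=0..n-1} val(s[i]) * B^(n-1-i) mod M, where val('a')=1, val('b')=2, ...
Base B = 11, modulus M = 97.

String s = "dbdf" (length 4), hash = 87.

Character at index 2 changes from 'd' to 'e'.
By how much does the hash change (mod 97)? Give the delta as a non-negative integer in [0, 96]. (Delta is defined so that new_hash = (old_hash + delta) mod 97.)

Delta formula: (val(new) - val(old)) * B^(n-1-k) mod M
  val('e') - val('d') = 5 - 4 = 1
  B^(n-1-k) = 11^1 mod 97 = 11
  Delta = 1 * 11 mod 97 = 11

Answer: 11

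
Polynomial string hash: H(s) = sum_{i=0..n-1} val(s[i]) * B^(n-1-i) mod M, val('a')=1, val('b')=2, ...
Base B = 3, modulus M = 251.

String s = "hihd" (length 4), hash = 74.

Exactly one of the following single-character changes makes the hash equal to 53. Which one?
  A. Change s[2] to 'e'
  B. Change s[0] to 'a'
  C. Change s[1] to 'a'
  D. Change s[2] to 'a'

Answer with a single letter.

Answer: D

Derivation:
Option A: s[2]='h'->'e', delta=(5-8)*3^1 mod 251 = 242, hash=74+242 mod 251 = 65
Option B: s[0]='h'->'a', delta=(1-8)*3^3 mod 251 = 62, hash=74+62 mod 251 = 136
Option C: s[1]='i'->'a', delta=(1-9)*3^2 mod 251 = 179, hash=74+179 mod 251 = 2
Option D: s[2]='h'->'a', delta=(1-8)*3^1 mod 251 = 230, hash=74+230 mod 251 = 53 <-- target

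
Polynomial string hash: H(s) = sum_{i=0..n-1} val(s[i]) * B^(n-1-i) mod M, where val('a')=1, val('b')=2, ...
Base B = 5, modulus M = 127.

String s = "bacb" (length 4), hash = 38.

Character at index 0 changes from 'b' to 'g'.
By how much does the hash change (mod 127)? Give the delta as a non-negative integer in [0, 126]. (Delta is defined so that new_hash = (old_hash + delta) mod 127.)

Delta formula: (val(new) - val(old)) * B^(n-1-k) mod M
  val('g') - val('b') = 7 - 2 = 5
  B^(n-1-k) = 5^3 mod 127 = 125
  Delta = 5 * 125 mod 127 = 117

Answer: 117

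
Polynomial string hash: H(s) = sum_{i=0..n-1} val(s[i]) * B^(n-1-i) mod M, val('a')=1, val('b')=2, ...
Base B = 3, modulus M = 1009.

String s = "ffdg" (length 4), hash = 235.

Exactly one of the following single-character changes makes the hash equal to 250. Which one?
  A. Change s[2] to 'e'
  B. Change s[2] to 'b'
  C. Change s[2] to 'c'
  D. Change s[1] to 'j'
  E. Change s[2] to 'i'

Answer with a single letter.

Option A: s[2]='d'->'e', delta=(5-4)*3^1 mod 1009 = 3, hash=235+3 mod 1009 = 238
Option B: s[2]='d'->'b', delta=(2-4)*3^1 mod 1009 = 1003, hash=235+1003 mod 1009 = 229
Option C: s[2]='d'->'c', delta=(3-4)*3^1 mod 1009 = 1006, hash=235+1006 mod 1009 = 232
Option D: s[1]='f'->'j', delta=(10-6)*3^2 mod 1009 = 36, hash=235+36 mod 1009 = 271
Option E: s[2]='d'->'i', delta=(9-4)*3^1 mod 1009 = 15, hash=235+15 mod 1009 = 250 <-- target

Answer: E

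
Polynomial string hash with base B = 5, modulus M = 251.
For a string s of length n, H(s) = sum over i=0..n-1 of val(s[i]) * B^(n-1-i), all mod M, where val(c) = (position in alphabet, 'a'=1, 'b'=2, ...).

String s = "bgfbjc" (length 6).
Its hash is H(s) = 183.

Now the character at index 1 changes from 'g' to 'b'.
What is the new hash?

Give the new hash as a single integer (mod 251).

Answer: 70

Derivation:
val('g') = 7, val('b') = 2
Position k = 1, exponent = n-1-k = 4
B^4 mod M = 5^4 mod 251 = 123
Delta = (2 - 7) * 123 mod 251 = 138
New hash = (183 + 138) mod 251 = 70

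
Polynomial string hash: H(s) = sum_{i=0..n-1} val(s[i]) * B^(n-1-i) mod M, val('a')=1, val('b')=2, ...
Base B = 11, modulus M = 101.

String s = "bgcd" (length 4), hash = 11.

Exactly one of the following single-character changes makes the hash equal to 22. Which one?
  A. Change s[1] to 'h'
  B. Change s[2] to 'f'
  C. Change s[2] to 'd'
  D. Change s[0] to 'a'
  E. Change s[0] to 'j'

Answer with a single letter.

Option A: s[1]='g'->'h', delta=(8-7)*11^2 mod 101 = 20, hash=11+20 mod 101 = 31
Option B: s[2]='c'->'f', delta=(6-3)*11^1 mod 101 = 33, hash=11+33 mod 101 = 44
Option C: s[2]='c'->'d', delta=(4-3)*11^1 mod 101 = 11, hash=11+11 mod 101 = 22 <-- target
Option D: s[0]='b'->'a', delta=(1-2)*11^3 mod 101 = 83, hash=11+83 mod 101 = 94
Option E: s[0]='b'->'j', delta=(10-2)*11^3 mod 101 = 43, hash=11+43 mod 101 = 54

Answer: C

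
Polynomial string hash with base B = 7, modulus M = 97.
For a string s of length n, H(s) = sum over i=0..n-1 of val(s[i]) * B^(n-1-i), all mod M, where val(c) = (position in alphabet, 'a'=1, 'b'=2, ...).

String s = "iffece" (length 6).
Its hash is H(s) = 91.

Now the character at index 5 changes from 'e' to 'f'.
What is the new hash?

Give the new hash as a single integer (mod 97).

Answer: 92

Derivation:
val('e') = 5, val('f') = 6
Position k = 5, exponent = n-1-k = 0
B^0 mod M = 7^0 mod 97 = 1
Delta = (6 - 5) * 1 mod 97 = 1
New hash = (91 + 1) mod 97 = 92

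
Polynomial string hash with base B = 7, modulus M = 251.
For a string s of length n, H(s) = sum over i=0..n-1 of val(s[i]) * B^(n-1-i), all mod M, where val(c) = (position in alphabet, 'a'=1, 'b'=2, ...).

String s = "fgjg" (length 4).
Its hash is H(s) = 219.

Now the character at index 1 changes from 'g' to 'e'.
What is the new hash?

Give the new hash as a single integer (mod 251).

val('g') = 7, val('e') = 5
Position k = 1, exponent = n-1-k = 2
B^2 mod M = 7^2 mod 251 = 49
Delta = (5 - 7) * 49 mod 251 = 153
New hash = (219 + 153) mod 251 = 121

Answer: 121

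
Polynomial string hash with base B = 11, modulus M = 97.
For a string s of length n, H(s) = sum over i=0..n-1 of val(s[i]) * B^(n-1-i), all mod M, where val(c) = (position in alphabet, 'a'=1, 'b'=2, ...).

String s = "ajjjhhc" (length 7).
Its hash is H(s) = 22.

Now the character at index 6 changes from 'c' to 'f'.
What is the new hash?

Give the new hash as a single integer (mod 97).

Answer: 25

Derivation:
val('c') = 3, val('f') = 6
Position k = 6, exponent = n-1-k = 0
B^0 mod M = 11^0 mod 97 = 1
Delta = (6 - 3) * 1 mod 97 = 3
New hash = (22 + 3) mod 97 = 25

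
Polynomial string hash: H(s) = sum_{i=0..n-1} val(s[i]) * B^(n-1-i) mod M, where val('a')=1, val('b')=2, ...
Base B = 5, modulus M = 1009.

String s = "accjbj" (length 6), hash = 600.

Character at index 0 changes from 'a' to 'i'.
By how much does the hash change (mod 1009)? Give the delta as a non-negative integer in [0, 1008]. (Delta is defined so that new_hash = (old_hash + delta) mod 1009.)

Answer: 784

Derivation:
Delta formula: (val(new) - val(old)) * B^(n-1-k) mod M
  val('i') - val('a') = 9 - 1 = 8
  B^(n-1-k) = 5^5 mod 1009 = 98
  Delta = 8 * 98 mod 1009 = 784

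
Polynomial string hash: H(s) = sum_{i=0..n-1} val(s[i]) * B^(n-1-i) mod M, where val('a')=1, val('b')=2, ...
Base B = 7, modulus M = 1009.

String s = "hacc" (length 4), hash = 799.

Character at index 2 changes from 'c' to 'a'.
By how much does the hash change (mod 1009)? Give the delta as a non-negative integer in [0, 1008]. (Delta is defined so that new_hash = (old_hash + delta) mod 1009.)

Delta formula: (val(new) - val(old)) * B^(n-1-k) mod M
  val('a') - val('c') = 1 - 3 = -2
  B^(n-1-k) = 7^1 mod 1009 = 7
  Delta = -2 * 7 mod 1009 = 995

Answer: 995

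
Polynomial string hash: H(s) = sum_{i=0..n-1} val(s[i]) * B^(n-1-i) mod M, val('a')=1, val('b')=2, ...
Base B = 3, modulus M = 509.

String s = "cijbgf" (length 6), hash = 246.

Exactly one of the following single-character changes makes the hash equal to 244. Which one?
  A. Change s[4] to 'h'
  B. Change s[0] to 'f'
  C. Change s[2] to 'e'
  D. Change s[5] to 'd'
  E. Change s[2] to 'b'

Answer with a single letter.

Option A: s[4]='g'->'h', delta=(8-7)*3^1 mod 509 = 3, hash=246+3 mod 509 = 249
Option B: s[0]='c'->'f', delta=(6-3)*3^5 mod 509 = 220, hash=246+220 mod 509 = 466
Option C: s[2]='j'->'e', delta=(5-10)*3^3 mod 509 = 374, hash=246+374 mod 509 = 111
Option D: s[5]='f'->'d', delta=(4-6)*3^0 mod 509 = 507, hash=246+507 mod 509 = 244 <-- target
Option E: s[2]='j'->'b', delta=(2-10)*3^3 mod 509 = 293, hash=246+293 mod 509 = 30

Answer: D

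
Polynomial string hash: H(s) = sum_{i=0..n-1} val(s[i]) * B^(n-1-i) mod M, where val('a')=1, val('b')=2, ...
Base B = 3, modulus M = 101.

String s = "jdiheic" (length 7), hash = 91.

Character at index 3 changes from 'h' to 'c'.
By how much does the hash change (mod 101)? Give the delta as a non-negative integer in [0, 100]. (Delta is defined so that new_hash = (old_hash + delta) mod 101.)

Delta formula: (val(new) - val(old)) * B^(n-1-k) mod M
  val('c') - val('h') = 3 - 8 = -5
  B^(n-1-k) = 3^3 mod 101 = 27
  Delta = -5 * 27 mod 101 = 67

Answer: 67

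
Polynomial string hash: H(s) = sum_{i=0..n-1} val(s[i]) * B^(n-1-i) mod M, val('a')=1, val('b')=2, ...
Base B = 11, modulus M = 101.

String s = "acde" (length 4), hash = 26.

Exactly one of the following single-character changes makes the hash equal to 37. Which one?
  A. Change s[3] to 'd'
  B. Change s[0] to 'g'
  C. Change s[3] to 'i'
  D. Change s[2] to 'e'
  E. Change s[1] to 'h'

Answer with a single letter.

Option A: s[3]='e'->'d', delta=(4-5)*11^0 mod 101 = 100, hash=26+100 mod 101 = 25
Option B: s[0]='a'->'g', delta=(7-1)*11^3 mod 101 = 7, hash=26+7 mod 101 = 33
Option C: s[3]='e'->'i', delta=(9-5)*11^0 mod 101 = 4, hash=26+4 mod 101 = 30
Option D: s[2]='d'->'e', delta=(5-4)*11^1 mod 101 = 11, hash=26+11 mod 101 = 37 <-- target
Option E: s[1]='c'->'h', delta=(8-3)*11^2 mod 101 = 100, hash=26+100 mod 101 = 25

Answer: D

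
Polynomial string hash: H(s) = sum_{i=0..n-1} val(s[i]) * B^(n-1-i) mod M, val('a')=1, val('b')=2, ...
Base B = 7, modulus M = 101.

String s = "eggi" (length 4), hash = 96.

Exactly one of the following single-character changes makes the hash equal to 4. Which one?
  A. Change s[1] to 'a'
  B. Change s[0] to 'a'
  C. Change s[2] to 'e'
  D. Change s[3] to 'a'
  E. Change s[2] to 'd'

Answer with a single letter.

Option A: s[1]='g'->'a', delta=(1-7)*7^2 mod 101 = 9, hash=96+9 mod 101 = 4 <-- target
Option B: s[0]='e'->'a', delta=(1-5)*7^3 mod 101 = 42, hash=96+42 mod 101 = 37
Option C: s[2]='g'->'e', delta=(5-7)*7^1 mod 101 = 87, hash=96+87 mod 101 = 82
Option D: s[3]='i'->'a', delta=(1-9)*7^0 mod 101 = 93, hash=96+93 mod 101 = 88
Option E: s[2]='g'->'d', delta=(4-7)*7^1 mod 101 = 80, hash=96+80 mod 101 = 75

Answer: A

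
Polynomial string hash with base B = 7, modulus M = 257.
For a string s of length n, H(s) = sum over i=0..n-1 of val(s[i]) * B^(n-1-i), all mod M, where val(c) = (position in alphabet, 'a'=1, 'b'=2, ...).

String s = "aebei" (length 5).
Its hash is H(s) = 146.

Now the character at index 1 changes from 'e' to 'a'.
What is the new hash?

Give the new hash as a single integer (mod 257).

val('e') = 5, val('a') = 1
Position k = 1, exponent = n-1-k = 3
B^3 mod M = 7^3 mod 257 = 86
Delta = (1 - 5) * 86 mod 257 = 170
New hash = (146 + 170) mod 257 = 59

Answer: 59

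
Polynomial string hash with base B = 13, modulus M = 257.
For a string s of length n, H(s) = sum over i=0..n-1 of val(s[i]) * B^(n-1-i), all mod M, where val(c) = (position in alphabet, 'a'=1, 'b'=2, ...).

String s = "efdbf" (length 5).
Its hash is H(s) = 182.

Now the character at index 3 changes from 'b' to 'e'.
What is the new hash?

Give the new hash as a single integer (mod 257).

Answer: 221

Derivation:
val('b') = 2, val('e') = 5
Position k = 3, exponent = n-1-k = 1
B^1 mod M = 13^1 mod 257 = 13
Delta = (5 - 2) * 13 mod 257 = 39
New hash = (182 + 39) mod 257 = 221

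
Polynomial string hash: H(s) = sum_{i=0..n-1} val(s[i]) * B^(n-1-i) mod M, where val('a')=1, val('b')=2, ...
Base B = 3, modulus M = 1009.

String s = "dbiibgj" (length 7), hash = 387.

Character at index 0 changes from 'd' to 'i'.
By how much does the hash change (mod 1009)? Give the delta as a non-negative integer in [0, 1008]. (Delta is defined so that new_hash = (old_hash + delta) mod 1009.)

Delta formula: (val(new) - val(old)) * B^(n-1-k) mod M
  val('i') - val('d') = 9 - 4 = 5
  B^(n-1-k) = 3^6 mod 1009 = 729
  Delta = 5 * 729 mod 1009 = 618

Answer: 618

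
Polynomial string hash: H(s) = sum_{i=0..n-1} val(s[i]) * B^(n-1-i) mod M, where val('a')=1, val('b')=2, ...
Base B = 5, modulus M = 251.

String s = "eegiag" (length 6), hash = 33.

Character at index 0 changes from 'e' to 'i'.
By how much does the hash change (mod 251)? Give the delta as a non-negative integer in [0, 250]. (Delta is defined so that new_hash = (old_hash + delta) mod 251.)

Answer: 201

Derivation:
Delta formula: (val(new) - val(old)) * B^(n-1-k) mod M
  val('i') - val('e') = 9 - 5 = 4
  B^(n-1-k) = 5^5 mod 251 = 113
  Delta = 4 * 113 mod 251 = 201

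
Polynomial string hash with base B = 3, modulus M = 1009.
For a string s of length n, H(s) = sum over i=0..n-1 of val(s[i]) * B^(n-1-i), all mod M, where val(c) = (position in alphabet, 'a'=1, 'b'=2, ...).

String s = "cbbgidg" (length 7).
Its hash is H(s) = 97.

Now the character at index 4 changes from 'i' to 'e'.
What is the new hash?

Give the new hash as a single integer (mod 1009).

Answer: 61

Derivation:
val('i') = 9, val('e') = 5
Position k = 4, exponent = n-1-k = 2
B^2 mod M = 3^2 mod 1009 = 9
Delta = (5 - 9) * 9 mod 1009 = 973
New hash = (97 + 973) mod 1009 = 61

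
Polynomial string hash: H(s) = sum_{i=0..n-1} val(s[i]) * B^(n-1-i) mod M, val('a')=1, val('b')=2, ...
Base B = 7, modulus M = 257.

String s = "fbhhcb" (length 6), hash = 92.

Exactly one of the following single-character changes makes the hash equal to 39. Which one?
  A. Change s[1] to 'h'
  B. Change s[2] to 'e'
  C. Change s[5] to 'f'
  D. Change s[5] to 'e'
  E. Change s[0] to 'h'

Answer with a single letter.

Option A: s[1]='b'->'h', delta=(8-2)*7^4 mod 257 = 14, hash=92+14 mod 257 = 106
Option B: s[2]='h'->'e', delta=(5-8)*7^3 mod 257 = 256, hash=92+256 mod 257 = 91
Option C: s[5]='b'->'f', delta=(6-2)*7^0 mod 257 = 4, hash=92+4 mod 257 = 96
Option D: s[5]='b'->'e', delta=(5-2)*7^0 mod 257 = 3, hash=92+3 mod 257 = 95
Option E: s[0]='f'->'h', delta=(8-6)*7^5 mod 257 = 204, hash=92+204 mod 257 = 39 <-- target

Answer: E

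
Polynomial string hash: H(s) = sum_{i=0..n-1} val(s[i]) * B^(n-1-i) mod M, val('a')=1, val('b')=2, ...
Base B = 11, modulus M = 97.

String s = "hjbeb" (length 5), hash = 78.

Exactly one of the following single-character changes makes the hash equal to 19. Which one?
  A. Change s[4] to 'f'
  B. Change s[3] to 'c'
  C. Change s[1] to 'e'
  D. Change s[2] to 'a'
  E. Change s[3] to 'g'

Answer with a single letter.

Answer: C

Derivation:
Option A: s[4]='b'->'f', delta=(6-2)*11^0 mod 97 = 4, hash=78+4 mod 97 = 82
Option B: s[3]='e'->'c', delta=(3-5)*11^1 mod 97 = 75, hash=78+75 mod 97 = 56
Option C: s[1]='j'->'e', delta=(5-10)*11^3 mod 97 = 38, hash=78+38 mod 97 = 19 <-- target
Option D: s[2]='b'->'a', delta=(1-2)*11^2 mod 97 = 73, hash=78+73 mod 97 = 54
Option E: s[3]='e'->'g', delta=(7-5)*11^1 mod 97 = 22, hash=78+22 mod 97 = 3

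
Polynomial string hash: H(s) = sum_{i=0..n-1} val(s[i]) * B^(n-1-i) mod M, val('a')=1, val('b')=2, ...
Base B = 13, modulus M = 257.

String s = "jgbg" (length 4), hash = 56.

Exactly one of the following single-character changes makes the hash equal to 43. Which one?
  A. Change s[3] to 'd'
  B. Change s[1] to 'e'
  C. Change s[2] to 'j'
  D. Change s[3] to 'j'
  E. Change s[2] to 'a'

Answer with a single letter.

Answer: E

Derivation:
Option A: s[3]='g'->'d', delta=(4-7)*13^0 mod 257 = 254, hash=56+254 mod 257 = 53
Option B: s[1]='g'->'e', delta=(5-7)*13^2 mod 257 = 176, hash=56+176 mod 257 = 232
Option C: s[2]='b'->'j', delta=(10-2)*13^1 mod 257 = 104, hash=56+104 mod 257 = 160
Option D: s[3]='g'->'j', delta=(10-7)*13^0 mod 257 = 3, hash=56+3 mod 257 = 59
Option E: s[2]='b'->'a', delta=(1-2)*13^1 mod 257 = 244, hash=56+244 mod 257 = 43 <-- target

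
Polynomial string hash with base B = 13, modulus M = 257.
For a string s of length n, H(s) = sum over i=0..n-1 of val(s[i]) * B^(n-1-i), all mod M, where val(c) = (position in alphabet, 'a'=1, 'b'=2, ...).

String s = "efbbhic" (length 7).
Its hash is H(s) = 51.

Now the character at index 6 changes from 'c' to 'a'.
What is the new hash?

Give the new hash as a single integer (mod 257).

val('c') = 3, val('a') = 1
Position k = 6, exponent = n-1-k = 0
B^0 mod M = 13^0 mod 257 = 1
Delta = (1 - 3) * 1 mod 257 = 255
New hash = (51 + 255) mod 257 = 49

Answer: 49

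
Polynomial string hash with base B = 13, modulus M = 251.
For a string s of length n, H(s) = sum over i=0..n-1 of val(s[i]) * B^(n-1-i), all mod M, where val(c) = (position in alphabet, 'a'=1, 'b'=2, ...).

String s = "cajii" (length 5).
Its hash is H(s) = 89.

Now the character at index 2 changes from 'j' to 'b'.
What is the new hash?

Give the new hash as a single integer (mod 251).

Answer: 243

Derivation:
val('j') = 10, val('b') = 2
Position k = 2, exponent = n-1-k = 2
B^2 mod M = 13^2 mod 251 = 169
Delta = (2 - 10) * 169 mod 251 = 154
New hash = (89 + 154) mod 251 = 243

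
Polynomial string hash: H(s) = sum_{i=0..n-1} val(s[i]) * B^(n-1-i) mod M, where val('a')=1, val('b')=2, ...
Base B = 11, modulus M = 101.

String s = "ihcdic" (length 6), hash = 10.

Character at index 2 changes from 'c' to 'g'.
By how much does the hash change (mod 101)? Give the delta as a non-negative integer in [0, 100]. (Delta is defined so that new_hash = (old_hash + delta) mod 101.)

Delta formula: (val(new) - val(old)) * B^(n-1-k) mod M
  val('g') - val('c') = 7 - 3 = 4
  B^(n-1-k) = 11^3 mod 101 = 18
  Delta = 4 * 18 mod 101 = 72

Answer: 72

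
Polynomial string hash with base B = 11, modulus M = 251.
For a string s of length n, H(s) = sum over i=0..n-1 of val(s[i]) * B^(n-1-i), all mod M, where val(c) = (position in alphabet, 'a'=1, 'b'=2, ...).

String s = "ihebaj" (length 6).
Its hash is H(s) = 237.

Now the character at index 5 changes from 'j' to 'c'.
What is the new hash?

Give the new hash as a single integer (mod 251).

Answer: 230

Derivation:
val('j') = 10, val('c') = 3
Position k = 5, exponent = n-1-k = 0
B^0 mod M = 11^0 mod 251 = 1
Delta = (3 - 10) * 1 mod 251 = 244
New hash = (237 + 244) mod 251 = 230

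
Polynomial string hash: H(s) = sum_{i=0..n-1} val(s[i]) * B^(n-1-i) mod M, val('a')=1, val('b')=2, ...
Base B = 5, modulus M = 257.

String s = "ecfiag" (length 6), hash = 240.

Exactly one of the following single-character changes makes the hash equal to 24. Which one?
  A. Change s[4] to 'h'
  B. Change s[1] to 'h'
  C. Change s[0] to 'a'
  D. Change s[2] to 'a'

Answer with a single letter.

Option A: s[4]='a'->'h', delta=(8-1)*5^1 mod 257 = 35, hash=240+35 mod 257 = 18
Option B: s[1]='c'->'h', delta=(8-3)*5^4 mod 257 = 41, hash=240+41 mod 257 = 24 <-- target
Option C: s[0]='e'->'a', delta=(1-5)*5^5 mod 257 = 93, hash=240+93 mod 257 = 76
Option D: s[2]='f'->'a', delta=(1-6)*5^3 mod 257 = 146, hash=240+146 mod 257 = 129

Answer: B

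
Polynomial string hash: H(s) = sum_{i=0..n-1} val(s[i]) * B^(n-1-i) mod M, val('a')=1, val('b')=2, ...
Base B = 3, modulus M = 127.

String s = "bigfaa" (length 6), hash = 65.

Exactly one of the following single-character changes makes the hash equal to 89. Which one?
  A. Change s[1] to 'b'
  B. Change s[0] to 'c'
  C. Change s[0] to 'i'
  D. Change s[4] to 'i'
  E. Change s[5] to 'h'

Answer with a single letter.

Answer: D

Derivation:
Option A: s[1]='i'->'b', delta=(2-9)*3^4 mod 127 = 68, hash=65+68 mod 127 = 6
Option B: s[0]='b'->'c', delta=(3-2)*3^5 mod 127 = 116, hash=65+116 mod 127 = 54
Option C: s[0]='b'->'i', delta=(9-2)*3^5 mod 127 = 50, hash=65+50 mod 127 = 115
Option D: s[4]='a'->'i', delta=(9-1)*3^1 mod 127 = 24, hash=65+24 mod 127 = 89 <-- target
Option E: s[5]='a'->'h', delta=(8-1)*3^0 mod 127 = 7, hash=65+7 mod 127 = 72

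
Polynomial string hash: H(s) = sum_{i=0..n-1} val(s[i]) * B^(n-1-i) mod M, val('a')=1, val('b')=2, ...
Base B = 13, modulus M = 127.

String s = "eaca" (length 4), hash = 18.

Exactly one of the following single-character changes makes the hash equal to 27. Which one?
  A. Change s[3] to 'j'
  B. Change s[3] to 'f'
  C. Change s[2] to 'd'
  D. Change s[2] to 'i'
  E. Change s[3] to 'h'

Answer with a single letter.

Answer: A

Derivation:
Option A: s[3]='a'->'j', delta=(10-1)*13^0 mod 127 = 9, hash=18+9 mod 127 = 27 <-- target
Option B: s[3]='a'->'f', delta=(6-1)*13^0 mod 127 = 5, hash=18+5 mod 127 = 23
Option C: s[2]='c'->'d', delta=(4-3)*13^1 mod 127 = 13, hash=18+13 mod 127 = 31
Option D: s[2]='c'->'i', delta=(9-3)*13^1 mod 127 = 78, hash=18+78 mod 127 = 96
Option E: s[3]='a'->'h', delta=(8-1)*13^0 mod 127 = 7, hash=18+7 mod 127 = 25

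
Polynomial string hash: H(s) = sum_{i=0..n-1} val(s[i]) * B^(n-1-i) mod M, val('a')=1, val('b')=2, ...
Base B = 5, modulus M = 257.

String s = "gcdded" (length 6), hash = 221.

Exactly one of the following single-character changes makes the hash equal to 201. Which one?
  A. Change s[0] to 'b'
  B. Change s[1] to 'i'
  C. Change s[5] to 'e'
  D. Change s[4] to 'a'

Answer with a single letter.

Option A: s[0]='g'->'b', delta=(2-7)*5^5 mod 257 = 52, hash=221+52 mod 257 = 16
Option B: s[1]='c'->'i', delta=(9-3)*5^4 mod 257 = 152, hash=221+152 mod 257 = 116
Option C: s[5]='d'->'e', delta=(5-4)*5^0 mod 257 = 1, hash=221+1 mod 257 = 222
Option D: s[4]='e'->'a', delta=(1-5)*5^1 mod 257 = 237, hash=221+237 mod 257 = 201 <-- target

Answer: D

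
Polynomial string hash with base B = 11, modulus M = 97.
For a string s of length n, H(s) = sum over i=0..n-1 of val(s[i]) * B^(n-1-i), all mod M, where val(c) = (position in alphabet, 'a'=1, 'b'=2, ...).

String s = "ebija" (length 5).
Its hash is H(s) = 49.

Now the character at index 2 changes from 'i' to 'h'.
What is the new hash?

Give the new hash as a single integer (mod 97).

Answer: 25

Derivation:
val('i') = 9, val('h') = 8
Position k = 2, exponent = n-1-k = 2
B^2 mod M = 11^2 mod 97 = 24
Delta = (8 - 9) * 24 mod 97 = 73
New hash = (49 + 73) mod 97 = 25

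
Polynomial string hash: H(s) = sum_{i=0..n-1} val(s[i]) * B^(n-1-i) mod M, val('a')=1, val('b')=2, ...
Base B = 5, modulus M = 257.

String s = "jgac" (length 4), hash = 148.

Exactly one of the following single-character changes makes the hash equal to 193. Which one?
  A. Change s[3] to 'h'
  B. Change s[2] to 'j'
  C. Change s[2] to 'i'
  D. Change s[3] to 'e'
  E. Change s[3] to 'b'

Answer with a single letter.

Option A: s[3]='c'->'h', delta=(8-3)*5^0 mod 257 = 5, hash=148+5 mod 257 = 153
Option B: s[2]='a'->'j', delta=(10-1)*5^1 mod 257 = 45, hash=148+45 mod 257 = 193 <-- target
Option C: s[2]='a'->'i', delta=(9-1)*5^1 mod 257 = 40, hash=148+40 mod 257 = 188
Option D: s[3]='c'->'e', delta=(5-3)*5^0 mod 257 = 2, hash=148+2 mod 257 = 150
Option E: s[3]='c'->'b', delta=(2-3)*5^0 mod 257 = 256, hash=148+256 mod 257 = 147

Answer: B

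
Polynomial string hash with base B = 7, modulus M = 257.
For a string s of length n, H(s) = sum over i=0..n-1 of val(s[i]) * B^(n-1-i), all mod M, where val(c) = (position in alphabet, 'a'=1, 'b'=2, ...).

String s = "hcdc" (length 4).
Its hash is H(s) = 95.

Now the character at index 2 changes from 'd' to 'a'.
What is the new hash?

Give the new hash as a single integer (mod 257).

val('d') = 4, val('a') = 1
Position k = 2, exponent = n-1-k = 1
B^1 mod M = 7^1 mod 257 = 7
Delta = (1 - 4) * 7 mod 257 = 236
New hash = (95 + 236) mod 257 = 74

Answer: 74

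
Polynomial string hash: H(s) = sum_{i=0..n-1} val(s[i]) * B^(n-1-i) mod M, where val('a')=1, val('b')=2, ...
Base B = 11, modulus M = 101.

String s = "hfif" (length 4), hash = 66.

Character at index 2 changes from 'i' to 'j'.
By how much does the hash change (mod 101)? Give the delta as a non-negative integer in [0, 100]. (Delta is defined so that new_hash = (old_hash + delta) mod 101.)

Delta formula: (val(new) - val(old)) * B^(n-1-k) mod M
  val('j') - val('i') = 10 - 9 = 1
  B^(n-1-k) = 11^1 mod 101 = 11
  Delta = 1 * 11 mod 101 = 11

Answer: 11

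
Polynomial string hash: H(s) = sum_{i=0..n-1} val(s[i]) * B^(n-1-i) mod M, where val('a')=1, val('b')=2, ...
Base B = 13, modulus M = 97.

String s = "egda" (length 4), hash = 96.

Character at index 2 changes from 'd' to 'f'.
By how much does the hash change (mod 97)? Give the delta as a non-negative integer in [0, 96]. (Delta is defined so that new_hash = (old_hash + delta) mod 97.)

Answer: 26

Derivation:
Delta formula: (val(new) - val(old)) * B^(n-1-k) mod M
  val('f') - val('d') = 6 - 4 = 2
  B^(n-1-k) = 13^1 mod 97 = 13
  Delta = 2 * 13 mod 97 = 26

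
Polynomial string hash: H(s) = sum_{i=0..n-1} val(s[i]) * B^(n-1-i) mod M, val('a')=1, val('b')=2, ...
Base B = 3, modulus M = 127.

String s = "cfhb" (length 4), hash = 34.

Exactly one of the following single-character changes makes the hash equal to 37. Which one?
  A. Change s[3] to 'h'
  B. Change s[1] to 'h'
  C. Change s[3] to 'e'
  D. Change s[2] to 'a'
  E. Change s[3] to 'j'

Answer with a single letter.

Option A: s[3]='b'->'h', delta=(8-2)*3^0 mod 127 = 6, hash=34+6 mod 127 = 40
Option B: s[1]='f'->'h', delta=(8-6)*3^2 mod 127 = 18, hash=34+18 mod 127 = 52
Option C: s[3]='b'->'e', delta=(5-2)*3^0 mod 127 = 3, hash=34+3 mod 127 = 37 <-- target
Option D: s[2]='h'->'a', delta=(1-8)*3^1 mod 127 = 106, hash=34+106 mod 127 = 13
Option E: s[3]='b'->'j', delta=(10-2)*3^0 mod 127 = 8, hash=34+8 mod 127 = 42

Answer: C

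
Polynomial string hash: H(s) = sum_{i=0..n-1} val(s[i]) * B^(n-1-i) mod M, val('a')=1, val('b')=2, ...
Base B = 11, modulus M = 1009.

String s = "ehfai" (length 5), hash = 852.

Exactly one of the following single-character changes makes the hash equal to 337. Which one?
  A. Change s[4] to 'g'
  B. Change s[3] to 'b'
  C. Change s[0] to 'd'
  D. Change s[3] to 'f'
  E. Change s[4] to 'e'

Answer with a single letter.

Answer: C

Derivation:
Option A: s[4]='i'->'g', delta=(7-9)*11^0 mod 1009 = 1007, hash=852+1007 mod 1009 = 850
Option B: s[3]='a'->'b', delta=(2-1)*11^1 mod 1009 = 11, hash=852+11 mod 1009 = 863
Option C: s[0]='e'->'d', delta=(4-5)*11^4 mod 1009 = 494, hash=852+494 mod 1009 = 337 <-- target
Option D: s[3]='a'->'f', delta=(6-1)*11^1 mod 1009 = 55, hash=852+55 mod 1009 = 907
Option E: s[4]='i'->'e', delta=(5-9)*11^0 mod 1009 = 1005, hash=852+1005 mod 1009 = 848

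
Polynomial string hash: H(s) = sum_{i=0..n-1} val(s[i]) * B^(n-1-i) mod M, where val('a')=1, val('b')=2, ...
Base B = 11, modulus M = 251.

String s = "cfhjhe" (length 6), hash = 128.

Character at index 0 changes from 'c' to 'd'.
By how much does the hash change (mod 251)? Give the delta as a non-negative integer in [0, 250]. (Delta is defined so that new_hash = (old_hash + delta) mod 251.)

Delta formula: (val(new) - val(old)) * B^(n-1-k) mod M
  val('d') - val('c') = 4 - 3 = 1
  B^(n-1-k) = 11^5 mod 251 = 160
  Delta = 1 * 160 mod 251 = 160

Answer: 160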